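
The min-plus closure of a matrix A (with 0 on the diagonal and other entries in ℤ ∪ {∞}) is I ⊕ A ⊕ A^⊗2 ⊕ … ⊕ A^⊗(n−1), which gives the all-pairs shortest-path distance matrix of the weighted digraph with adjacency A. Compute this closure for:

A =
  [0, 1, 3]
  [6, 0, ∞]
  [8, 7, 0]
Closure =
  [0, 1, 3]
  [6, 0, 9]
  [8, 7, 0]

This is the Floyd-Warshall all-pairs shortest-path computation. For each intermediate vertex k = 0, 1, …, 2, update dist[i][j] ← min(dist[i][j], dist[i][k] + dist[k][j]). The final matrix gives, for each (i, j), the minimum total weight of any directed path from i to j (possibly empty when i = j).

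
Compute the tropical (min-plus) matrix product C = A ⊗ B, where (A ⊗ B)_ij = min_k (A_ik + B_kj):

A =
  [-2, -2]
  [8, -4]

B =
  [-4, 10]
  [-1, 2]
A ⊗ B =
  [-6, 0]
  [-5, -2]

Apply the min-plus product entry-by-entry:
  C[0][0] = min over k of (A[0][0] + B[0][0] = -2 + -4 = -6, A[0][1] + B[1][0] = -2 + -1 = -3) = -6 (attained at k = 0)
  C[0][1] = min over k of (A[0][0] + B[0][1] = -2 + 10 = 8, A[0][1] + B[1][1] = -2 + 2 = 0) = 0 (attained at k = 1)
  C[1][0] = min over k of (A[1][0] + B[0][0] = 8 + -4 = 4, A[1][1] + B[1][0] = -4 + -1 = -5) = -5 (attained at k = 1)
  C[1][1] = min over k of (A[1][0] + B[0][1] = 8 + 10 = 18, A[1][1] + B[1][1] = -4 + 2 = -2) = -2 (attained at k = 1)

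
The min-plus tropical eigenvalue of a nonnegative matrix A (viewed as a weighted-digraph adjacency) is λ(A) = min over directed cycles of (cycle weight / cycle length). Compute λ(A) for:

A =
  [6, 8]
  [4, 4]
λ(A) = 4

Enumerate directed cycles and compute their means (weight / length). Sample:
  cycle 0 → 0: weight = 6, length = 1, mean = 6/1 ≈ 6.000
  cycle 1 → 1: weight = 4, length = 1, mean = 4/1 ≈ 4.000
  cycle 0 → 1 → 0: weight = 12, length = 2, mean = 12/2 ≈ 6.000
  cycle 1 → 0 → 1: weight = 12, length = 2, mean = 12/2 ≈ 6.000
Minimum mean = 4.000, attained e.g. along the cycle 1 → 1 with weight 4 and length 1. So λ(A) = 4/1 = 4.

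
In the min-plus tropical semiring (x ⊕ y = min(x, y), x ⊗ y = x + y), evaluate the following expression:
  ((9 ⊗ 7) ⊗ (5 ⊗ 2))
((9 ⊗ 7) ⊗ (5 ⊗ 2)) = 23

Expand innermost to outermost. Recall ⊕ takes the minimum of its arguments and ⊗ takes their sum. Working out the expression ((9 ⊗ 7) ⊗ (5 ⊗ 2)) gives 23.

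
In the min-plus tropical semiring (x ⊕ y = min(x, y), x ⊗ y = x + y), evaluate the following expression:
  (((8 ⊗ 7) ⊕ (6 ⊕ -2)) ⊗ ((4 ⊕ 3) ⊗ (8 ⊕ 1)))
(((8 ⊗ 7) ⊕ (6 ⊕ -2)) ⊗ ((4 ⊕ 3) ⊗ (8 ⊕ 1))) = 2

Expand innermost to outermost. Recall ⊕ takes the minimum of its arguments and ⊗ takes their sum. Working out the expression (((8 ⊗ 7) ⊕ (6 ⊕ -2)) ⊗ ((4 ⊕ 3) ⊗ (8 ⊕ 1))) gives 2.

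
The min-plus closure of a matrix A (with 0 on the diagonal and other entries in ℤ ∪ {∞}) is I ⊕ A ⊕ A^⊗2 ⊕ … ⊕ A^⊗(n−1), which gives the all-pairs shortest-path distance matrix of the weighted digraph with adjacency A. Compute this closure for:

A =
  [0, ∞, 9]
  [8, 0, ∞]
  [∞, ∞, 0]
Closure =
  [0, ∞, 9]
  [8, 0, 17]
  [∞, ∞, 0]

This is the Floyd-Warshall all-pairs shortest-path computation. For each intermediate vertex k = 0, 1, …, 2, update dist[i][j] ← min(dist[i][j], dist[i][k] + dist[k][j]). The final matrix gives, for each (i, j), the minimum total weight of any directed path from i to j (possibly empty when i = j).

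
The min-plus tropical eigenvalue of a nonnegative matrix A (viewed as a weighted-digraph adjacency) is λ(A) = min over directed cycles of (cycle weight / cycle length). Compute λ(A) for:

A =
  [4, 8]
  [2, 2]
λ(A) = 2

Enumerate directed cycles and compute their means (weight / length). Sample:
  cycle 0 → 0: weight = 4, length = 1, mean = 4/1 ≈ 4.000
  cycle 1 → 1: weight = 2, length = 1, mean = 2/1 ≈ 2.000
  cycle 0 → 1 → 0: weight = 10, length = 2, mean = 10/2 ≈ 5.000
  cycle 1 → 0 → 1: weight = 10, length = 2, mean = 10/2 ≈ 5.000
Minimum mean = 2.000, attained e.g. along the cycle 1 → 1 with weight 2 and length 1. So λ(A) = 2/1 = 2.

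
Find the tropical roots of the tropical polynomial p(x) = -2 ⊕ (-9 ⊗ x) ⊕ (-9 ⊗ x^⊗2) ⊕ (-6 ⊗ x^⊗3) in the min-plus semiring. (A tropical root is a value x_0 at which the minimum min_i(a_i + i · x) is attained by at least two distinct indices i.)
Roots: {-3, 0, 7}

Each tropical root is a break point of the lower envelope of the lines y = a_i + i · x (there are 4 lines, with slopes 0, 1, ..., 3). Only the lines that attain the minimum somewhere contribute to roots; other lines are dominated. Here the surviving (envelope) indices are i = 3, i = 2, i = 1, i = 0.
Intersections between consecutive envelope lines give the roots: for adjacent envelope indices i < j the intersection is x = (a_i − a_j) / (j − i). Reading off the sorted break points: {-3, 0, 7}.
Verification: at each break x_0, at least two indices attain the minimum of min_i(a_i + i · x_0).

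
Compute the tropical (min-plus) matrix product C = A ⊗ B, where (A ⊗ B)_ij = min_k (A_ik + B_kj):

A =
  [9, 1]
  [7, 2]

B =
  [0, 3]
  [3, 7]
A ⊗ B =
  [4, 8]
  [5, 9]

Apply the min-plus product entry-by-entry:
  C[0][0] = min over k of (A[0][0] + B[0][0] = 9 + 0 = 9, A[0][1] + B[1][0] = 1 + 3 = 4) = 4 (attained at k = 1)
  C[0][1] = min over k of (A[0][0] + B[0][1] = 9 + 3 = 12, A[0][1] + B[1][1] = 1 + 7 = 8) = 8 (attained at k = 1)
  C[1][0] = min over k of (A[1][0] + B[0][0] = 7 + 0 = 7, A[1][1] + B[1][0] = 2 + 3 = 5) = 5 (attained at k = 1)
  C[1][1] = min over k of (A[1][0] + B[0][1] = 7 + 3 = 10, A[1][1] + B[1][1] = 2 + 7 = 9) = 9 (attained at k = 1)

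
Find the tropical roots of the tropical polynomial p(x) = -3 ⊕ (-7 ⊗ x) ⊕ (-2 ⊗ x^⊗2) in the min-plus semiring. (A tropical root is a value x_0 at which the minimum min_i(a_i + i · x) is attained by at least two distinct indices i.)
Roots: {-5, 4}

Each tropical root is a break point of the lower envelope of the lines y = a_i + i · x (there are 3 lines, with slopes 0, 1, ..., 2). Only the lines that attain the minimum somewhere contribute to roots; other lines are dominated. Here the surviving (envelope) indices are i = 2, i = 1, i = 0.
Intersections between consecutive envelope lines give the roots: for adjacent envelope indices i < j the intersection is x = (a_i − a_j) / (j − i). Reading off the sorted break points: {-5, 4}.
Verification: at each break x_0, at least two indices attain the minimum of min_i(a_i + i · x_0).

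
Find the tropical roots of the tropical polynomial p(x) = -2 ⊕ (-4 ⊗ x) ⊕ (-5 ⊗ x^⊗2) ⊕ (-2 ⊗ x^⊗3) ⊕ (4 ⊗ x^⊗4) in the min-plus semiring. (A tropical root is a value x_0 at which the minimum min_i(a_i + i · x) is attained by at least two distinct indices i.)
Roots: {-6, -3, 1, 2}

Each tropical root is a break point of the lower envelope of the lines y = a_i + i · x (there are 5 lines, with slopes 0, 1, ..., 4). Only the lines that attain the minimum somewhere contribute to roots; other lines are dominated. Here the surviving (envelope) indices are i = 4, i = 3, i = 2, i = 1, i = 0.
Intersections between consecutive envelope lines give the roots: for adjacent envelope indices i < j the intersection is x = (a_i − a_j) / (j − i). Reading off the sorted break points: {-6, -3, 1, 2}.
Verification: at each break x_0, at least two indices attain the minimum of min_i(a_i + i · x_0).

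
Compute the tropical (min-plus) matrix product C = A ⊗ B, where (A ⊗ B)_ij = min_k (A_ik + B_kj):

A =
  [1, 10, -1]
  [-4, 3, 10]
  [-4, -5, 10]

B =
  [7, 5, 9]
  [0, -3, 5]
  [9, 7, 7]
A ⊗ B =
  [8, 6, 6]
  [3, 0, 5]
  [-5, -8, 0]

Apply the min-plus product entry-by-entry:
  C[0][0] = min over k of (A[0][0] + B[0][0] = 1 + 7 = 8, A[0][1] + B[1][0] = 10 + 0 = 10, A[0][2] + B[2][0] = -1 + 9 = 8) = 8 (attained at k = 0)
  C[0][1] = min over k of (A[0][0] + B[0][1] = 1 + 5 = 6, A[0][1] + B[1][1] = 10 + -3 = 7, A[0][2] + B[2][1] = -1 + 7 = 6) = 6 (attained at k = 0)
  C[0][2] = min over k of (A[0][0] + B[0][2] = 1 + 9 = 10, A[0][1] + B[1][2] = 10 + 5 = 15, A[0][2] + B[2][2] = -1 + 7 = 6) = 6 (attained at k = 2)
  C[1][0] = min over k of (A[1][0] + B[0][0] = -4 + 7 = 3, A[1][1] + B[1][0] = 3 + 0 = 3, A[1][2] + B[2][0] = 10 + 9 = 19) = 3 (attained at k = 0)
  C[1][1] = min over k of (A[1][0] + B[0][1] = -4 + 5 = 1, A[1][1] + B[1][1] = 3 + -3 = 0, A[1][2] + B[2][1] = 10 + 7 = 17) = 0 (attained at k = 1)
  C[1][2] = min over k of (A[1][0] + B[0][2] = -4 + 9 = 5, A[1][1] + B[1][2] = 3 + 5 = 8, A[1][2] + B[2][2] = 10 + 7 = 17) = 5 (attained at k = 0)
  C[2][0] = min over k of (A[2][0] + B[0][0] = -4 + 7 = 3, A[2][1] + B[1][0] = -5 + 0 = -5, A[2][2] + B[2][0] = 10 + 9 = 19) = -5 (attained at k = 1)
  C[2][1] = min over k of (A[2][0] + B[0][1] = -4 + 5 = 1, A[2][1] + B[1][1] = -5 + -3 = -8, A[2][2] + B[2][1] = 10 + 7 = 17) = -8 (attained at k = 1)
  C[2][2] = min over k of (A[2][0] + B[0][2] = -4 + 9 = 5, A[2][1] + B[1][2] = -5 + 5 = 0, A[2][2] + B[2][2] = 10 + 7 = 17) = 0 (attained at k = 1)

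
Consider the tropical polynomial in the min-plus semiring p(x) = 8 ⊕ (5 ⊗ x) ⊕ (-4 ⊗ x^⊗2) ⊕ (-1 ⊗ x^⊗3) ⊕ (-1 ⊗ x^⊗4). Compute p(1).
p(1) = -2

A tropical monomial a ⊗ x^⊗i evaluates to a + i · x. Evaluating each term at x = 1:
  Term 0 contributes 8 + 0 · 1 = 8
  Term 1 contributes 5 + 1 · 1 = 6
  Term 2 contributes -4 + 2 · 1 = -2
  Term 3 contributes -1 + 3 · 1 = 2
  Term 4 contributes -1 + 4 · 1 = 3
p(1) = ⊕ of these = min[8, 6, -2, 2, 3] = -2.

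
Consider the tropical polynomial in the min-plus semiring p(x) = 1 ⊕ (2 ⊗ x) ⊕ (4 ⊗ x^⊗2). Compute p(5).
p(5) = 1

A tropical monomial a ⊗ x^⊗i evaluates to a + i · x. Evaluating each term at x = 5:
  Term 0 contributes 1 + 0 · 5 = 1
  Term 1 contributes 2 + 1 · 5 = 7
  Term 2 contributes 4 + 2 · 5 = 14
p(5) = ⊕ of these = min[1, 7, 14] = 1.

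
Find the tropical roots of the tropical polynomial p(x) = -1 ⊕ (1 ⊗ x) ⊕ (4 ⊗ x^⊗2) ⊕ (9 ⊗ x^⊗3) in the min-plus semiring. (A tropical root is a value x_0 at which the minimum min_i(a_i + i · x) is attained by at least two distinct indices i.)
Roots: {-5, -3, -2}

Each tropical root is a break point of the lower envelope of the lines y = a_i + i · x (there are 4 lines, with slopes 0, 1, ..., 3). Only the lines that attain the minimum somewhere contribute to roots; other lines are dominated. Here the surviving (envelope) indices are i = 3, i = 2, i = 1, i = 0.
Intersections between consecutive envelope lines give the roots: for adjacent envelope indices i < j the intersection is x = (a_i − a_j) / (j − i). Reading off the sorted break points: {-5, -3, -2}.
Verification: at each break x_0, at least two indices attain the minimum of min_i(a_i + i · x_0).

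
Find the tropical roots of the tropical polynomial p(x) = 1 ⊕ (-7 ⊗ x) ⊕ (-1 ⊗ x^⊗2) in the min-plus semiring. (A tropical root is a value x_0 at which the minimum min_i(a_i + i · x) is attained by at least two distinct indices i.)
Roots: {-6, 8}

Each tropical root is a break point of the lower envelope of the lines y = a_i + i · x (there are 3 lines, with slopes 0, 1, ..., 2). Only the lines that attain the minimum somewhere contribute to roots; other lines are dominated. Here the surviving (envelope) indices are i = 2, i = 1, i = 0.
Intersections between consecutive envelope lines give the roots: for adjacent envelope indices i < j the intersection is x = (a_i − a_j) / (j − i). Reading off the sorted break points: {-6, 8}.
Verification: at each break x_0, at least two indices attain the minimum of min_i(a_i + i · x_0).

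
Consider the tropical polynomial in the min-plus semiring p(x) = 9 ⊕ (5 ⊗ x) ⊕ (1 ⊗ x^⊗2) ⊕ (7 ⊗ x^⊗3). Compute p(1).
p(1) = 3

A tropical monomial a ⊗ x^⊗i evaluates to a + i · x. Evaluating each term at x = 1:
  Term 0 contributes 9 + 0 · 1 = 9
  Term 1 contributes 5 + 1 · 1 = 6
  Term 2 contributes 1 + 2 · 1 = 3
  Term 3 contributes 7 + 3 · 1 = 10
p(1) = ⊕ of these = min[9, 6, 3, 10] = 3.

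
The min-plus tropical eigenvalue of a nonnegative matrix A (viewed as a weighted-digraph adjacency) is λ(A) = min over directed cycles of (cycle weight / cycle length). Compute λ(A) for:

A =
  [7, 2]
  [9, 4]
λ(A) = 4

Enumerate directed cycles and compute their means (weight / length). Sample:
  cycle 0 → 0: weight = 7, length = 1, mean = 7/1 ≈ 7.000
  cycle 1 → 1: weight = 4, length = 1, mean = 4/1 ≈ 4.000
  cycle 0 → 1 → 0: weight = 11, length = 2, mean = 11/2 ≈ 5.500
  cycle 1 → 0 → 1: weight = 11, length = 2, mean = 11/2 ≈ 5.500
Minimum mean = 4.000, attained e.g. along the cycle 1 → 1 with weight 4 and length 1. So λ(A) = 4/1 = 4.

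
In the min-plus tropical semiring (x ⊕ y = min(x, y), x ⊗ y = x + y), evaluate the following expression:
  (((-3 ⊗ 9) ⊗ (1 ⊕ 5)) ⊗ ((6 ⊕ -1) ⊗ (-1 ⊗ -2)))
(((-3 ⊗ 9) ⊗ (1 ⊕ 5)) ⊗ ((6 ⊕ -1) ⊗ (-1 ⊗ -2))) = 3

Expand innermost to outermost. Recall ⊕ takes the minimum of its arguments and ⊗ takes their sum. Working out the expression (((-3 ⊗ 9) ⊗ (1 ⊕ 5)) ⊗ ((6 ⊕ -1) ⊗ (-1 ⊗ -2))) gives 3.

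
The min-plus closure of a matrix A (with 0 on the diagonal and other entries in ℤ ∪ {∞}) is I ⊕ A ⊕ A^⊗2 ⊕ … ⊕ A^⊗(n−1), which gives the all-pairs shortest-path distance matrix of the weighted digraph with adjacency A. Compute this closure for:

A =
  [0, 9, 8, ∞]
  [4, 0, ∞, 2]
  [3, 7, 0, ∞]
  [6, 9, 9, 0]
Closure =
  [0, 9, 8, 11]
  [4, 0, 11, 2]
  [3, 7, 0, 9]
  [6, 9, 9, 0]

This is the Floyd-Warshall all-pairs shortest-path computation. For each intermediate vertex k = 0, 1, …, 3, update dist[i][j] ← min(dist[i][j], dist[i][k] + dist[k][j]). The final matrix gives, for each (i, j), the minimum total weight of any directed path from i to j (possibly empty when i = j).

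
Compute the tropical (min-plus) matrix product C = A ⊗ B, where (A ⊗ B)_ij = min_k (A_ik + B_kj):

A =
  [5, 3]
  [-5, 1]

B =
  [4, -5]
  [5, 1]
A ⊗ B =
  [8, 0]
  [-1, -10]

Apply the min-plus product entry-by-entry:
  C[0][0] = min over k of (A[0][0] + B[0][0] = 5 + 4 = 9, A[0][1] + B[1][0] = 3 + 5 = 8) = 8 (attained at k = 1)
  C[0][1] = min over k of (A[0][0] + B[0][1] = 5 + -5 = 0, A[0][1] + B[1][1] = 3 + 1 = 4) = 0 (attained at k = 0)
  C[1][0] = min over k of (A[1][0] + B[0][0] = -5 + 4 = -1, A[1][1] + B[1][0] = 1 + 5 = 6) = -1 (attained at k = 0)
  C[1][1] = min over k of (A[1][0] + B[0][1] = -5 + -5 = -10, A[1][1] + B[1][1] = 1 + 1 = 2) = -10 (attained at k = 0)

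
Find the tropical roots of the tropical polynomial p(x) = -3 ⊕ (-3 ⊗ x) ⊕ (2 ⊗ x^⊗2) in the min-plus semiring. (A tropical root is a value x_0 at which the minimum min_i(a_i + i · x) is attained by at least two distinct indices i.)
Roots: {-5, 0}

Each tropical root is a break point of the lower envelope of the lines y = a_i + i · x (there are 3 lines, with slopes 0, 1, ..., 2). Only the lines that attain the minimum somewhere contribute to roots; other lines are dominated. Here the surviving (envelope) indices are i = 2, i = 1, i = 0.
Intersections between consecutive envelope lines give the roots: for adjacent envelope indices i < j the intersection is x = (a_i − a_j) / (j − i). Reading off the sorted break points: {-5, 0}.
Verification: at each break x_0, at least two indices attain the minimum of min_i(a_i + i · x_0).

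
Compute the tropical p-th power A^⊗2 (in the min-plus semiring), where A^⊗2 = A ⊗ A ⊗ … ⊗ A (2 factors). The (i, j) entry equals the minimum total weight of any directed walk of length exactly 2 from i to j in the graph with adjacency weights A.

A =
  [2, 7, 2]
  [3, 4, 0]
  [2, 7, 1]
A^⊗2 =
  [4, 9, 3]
  [2, 7, 1]
  [3, 8, 2]

Each entry (A^⊗2)_ij equals the minimum over all length-2 walks i = v_0 → v_1 → … → v_2 = j of Σ_t A[v_t][v_{t+1}]. For example, for (i, j) = (0, 2) we minimise over 3 possible intermediate vertex sequences; the minimum is 3, attained along the walk 0 → 2 → 2.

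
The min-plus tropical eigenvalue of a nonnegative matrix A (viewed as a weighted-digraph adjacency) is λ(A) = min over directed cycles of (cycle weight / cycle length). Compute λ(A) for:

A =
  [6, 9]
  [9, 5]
λ(A) = 5

Enumerate directed cycles and compute their means (weight / length). Sample:
  cycle 0 → 0: weight = 6, length = 1, mean = 6/1 ≈ 6.000
  cycle 1 → 1: weight = 5, length = 1, mean = 5/1 ≈ 5.000
  cycle 0 → 1 → 0: weight = 18, length = 2, mean = 18/2 ≈ 9.000
  cycle 1 → 0 → 1: weight = 18, length = 2, mean = 18/2 ≈ 9.000
Minimum mean = 5.000, attained e.g. along the cycle 1 → 1 with weight 5 and length 1. So λ(A) = 5/1 = 5.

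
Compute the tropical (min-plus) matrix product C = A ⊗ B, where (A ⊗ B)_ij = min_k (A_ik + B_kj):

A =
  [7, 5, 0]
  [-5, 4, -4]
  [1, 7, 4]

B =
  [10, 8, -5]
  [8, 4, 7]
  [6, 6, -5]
A ⊗ B =
  [6, 6, -5]
  [2, 2, -10]
  [10, 9, -4]

Apply the min-plus product entry-by-entry:
  C[0][0] = min over k of (A[0][0] + B[0][0] = 7 + 10 = 17, A[0][1] + B[1][0] = 5 + 8 = 13, A[0][2] + B[2][0] = 0 + 6 = 6) = 6 (attained at k = 2)
  C[0][1] = min over k of (A[0][0] + B[0][1] = 7 + 8 = 15, A[0][1] + B[1][1] = 5 + 4 = 9, A[0][2] + B[2][1] = 0 + 6 = 6) = 6 (attained at k = 2)
  C[0][2] = min over k of (A[0][0] + B[0][2] = 7 + -5 = 2, A[0][1] + B[1][2] = 5 + 7 = 12, A[0][2] + B[2][2] = 0 + -5 = -5) = -5 (attained at k = 2)
  C[1][0] = min over k of (A[1][0] + B[0][0] = -5 + 10 = 5, A[1][1] + B[1][0] = 4 + 8 = 12, A[1][2] + B[2][0] = -4 + 6 = 2) = 2 (attained at k = 2)
  C[1][1] = min over k of (A[1][0] + B[0][1] = -5 + 8 = 3, A[1][1] + B[1][1] = 4 + 4 = 8, A[1][2] + B[2][1] = -4 + 6 = 2) = 2 (attained at k = 2)
  C[1][2] = min over k of (A[1][0] + B[0][2] = -5 + -5 = -10, A[1][1] + B[1][2] = 4 + 7 = 11, A[1][2] + B[2][2] = -4 + -5 = -9) = -10 (attained at k = 0)
  C[2][0] = min over k of (A[2][0] + B[0][0] = 1 + 10 = 11, A[2][1] + B[1][0] = 7 + 8 = 15, A[2][2] + B[2][0] = 4 + 6 = 10) = 10 (attained at k = 2)
  C[2][1] = min over k of (A[2][0] + B[0][1] = 1 + 8 = 9, A[2][1] + B[1][1] = 7 + 4 = 11, A[2][2] + B[2][1] = 4 + 6 = 10) = 9 (attained at k = 0)
  C[2][2] = min over k of (A[2][0] + B[0][2] = 1 + -5 = -4, A[2][1] + B[1][2] = 7 + 7 = 14, A[2][2] + B[2][2] = 4 + -5 = -1) = -4 (attained at k = 0)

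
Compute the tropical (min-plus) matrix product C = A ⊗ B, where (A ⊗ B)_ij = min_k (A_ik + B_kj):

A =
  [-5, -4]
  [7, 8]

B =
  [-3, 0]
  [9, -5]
A ⊗ B =
  [-8, -9]
  [4, 3]

Apply the min-plus product entry-by-entry:
  C[0][0] = min over k of (A[0][0] + B[0][0] = -5 + -3 = -8, A[0][1] + B[1][0] = -4 + 9 = 5) = -8 (attained at k = 0)
  C[0][1] = min over k of (A[0][0] + B[0][1] = -5 + 0 = -5, A[0][1] + B[1][1] = -4 + -5 = -9) = -9 (attained at k = 1)
  C[1][0] = min over k of (A[1][0] + B[0][0] = 7 + -3 = 4, A[1][1] + B[1][0] = 8 + 9 = 17) = 4 (attained at k = 0)
  C[1][1] = min over k of (A[1][0] + B[0][1] = 7 + 0 = 7, A[1][1] + B[1][1] = 8 + -5 = 3) = 3 (attained at k = 1)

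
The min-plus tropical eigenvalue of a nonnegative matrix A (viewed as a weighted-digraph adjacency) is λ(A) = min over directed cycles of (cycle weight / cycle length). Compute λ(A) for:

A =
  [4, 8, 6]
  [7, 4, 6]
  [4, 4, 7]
λ(A) = 4

Enumerate directed cycles and compute their means (weight / length). Sample:
  cycle 0 → 0: weight = 4, length = 1, mean = 4/1 ≈ 4.000
  cycle 1 → 1: weight = 4, length = 1, mean = 4/1 ≈ 4.000
  cycle 2 → 2: weight = 7, length = 1, mean = 7/1 ≈ 7.000
  cycle 0 → 1 → 0: weight = 15, length = 2, mean = 15/2 ≈ 7.500
  cycle 0 → 2 → 0: weight = 10, length = 2, mean = 10/2 ≈ 5.000
  cycle 1 → 0 → 1: weight = 15, length = 2, mean = 15/2 ≈ 7.500
Minimum mean = 4.000, attained e.g. along the cycle 0 → 0 with weight 4 and length 1. So λ(A) = 4/1 = 4.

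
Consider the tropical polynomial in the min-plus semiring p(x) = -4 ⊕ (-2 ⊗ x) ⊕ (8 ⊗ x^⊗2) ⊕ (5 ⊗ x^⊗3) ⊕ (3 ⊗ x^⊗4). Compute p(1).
p(1) = -4

A tropical monomial a ⊗ x^⊗i evaluates to a + i · x. Evaluating each term at x = 1:
  Term 0 contributes -4 + 0 · 1 = -4
  Term 1 contributes -2 + 1 · 1 = -1
  Term 2 contributes 8 + 2 · 1 = 10
  Term 3 contributes 5 + 3 · 1 = 8
  Term 4 contributes 3 + 4 · 1 = 7
p(1) = ⊕ of these = min[-4, -1, 10, 8, 7] = -4.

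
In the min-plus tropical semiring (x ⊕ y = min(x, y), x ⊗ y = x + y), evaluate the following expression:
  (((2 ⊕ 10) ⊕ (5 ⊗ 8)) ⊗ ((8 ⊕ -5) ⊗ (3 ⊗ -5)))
(((2 ⊕ 10) ⊕ (5 ⊗ 8)) ⊗ ((8 ⊕ -5) ⊗ (3 ⊗ -5))) = -5

Expand innermost to outermost. Recall ⊕ takes the minimum of its arguments and ⊗ takes their sum. Working out the expression (((2 ⊕ 10) ⊕ (5 ⊗ 8)) ⊗ ((8 ⊕ -5) ⊗ (3 ⊗ -5))) gives -5.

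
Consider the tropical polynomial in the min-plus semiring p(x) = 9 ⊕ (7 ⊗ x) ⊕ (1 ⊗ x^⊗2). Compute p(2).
p(2) = 5

A tropical monomial a ⊗ x^⊗i evaluates to a + i · x. Evaluating each term at x = 2:
  Term 0 contributes 9 + 0 · 2 = 9
  Term 1 contributes 7 + 1 · 2 = 9
  Term 2 contributes 1 + 2 · 2 = 5
p(2) = ⊕ of these = min[9, 9, 5] = 5.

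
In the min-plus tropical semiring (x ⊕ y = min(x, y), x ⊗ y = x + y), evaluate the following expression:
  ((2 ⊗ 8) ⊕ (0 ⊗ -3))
((2 ⊗ 8) ⊕ (0 ⊗ -3)) = -3

Expand innermost to outermost. Recall ⊕ takes the minimum of its arguments and ⊗ takes their sum. Working out the expression ((2 ⊗ 8) ⊕ (0 ⊗ -3)) gives -3.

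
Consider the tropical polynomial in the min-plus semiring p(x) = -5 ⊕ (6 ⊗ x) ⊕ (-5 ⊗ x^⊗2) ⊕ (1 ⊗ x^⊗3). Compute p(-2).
p(-2) = -9

A tropical monomial a ⊗ x^⊗i evaluates to a + i · x. Evaluating each term at x = -2:
  Term 0 contributes -5 + 0 · -2 = -5
  Term 1 contributes 6 + 1 · -2 = 4
  Term 2 contributes -5 + 2 · -2 = -9
  Term 3 contributes 1 + 3 · -2 = -5
p(-2) = ⊕ of these = min[-5, 4, -9, -5] = -9.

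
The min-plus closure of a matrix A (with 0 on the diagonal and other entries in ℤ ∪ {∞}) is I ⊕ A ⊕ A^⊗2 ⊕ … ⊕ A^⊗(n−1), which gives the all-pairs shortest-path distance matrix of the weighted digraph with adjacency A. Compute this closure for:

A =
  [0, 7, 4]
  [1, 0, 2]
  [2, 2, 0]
Closure =
  [0, 6, 4]
  [1, 0, 2]
  [2, 2, 0]

This is the Floyd-Warshall all-pairs shortest-path computation. For each intermediate vertex k = 0, 1, …, 2, update dist[i][j] ← min(dist[i][j], dist[i][k] + dist[k][j]). The final matrix gives, for each (i, j), the minimum total weight of any directed path from i to j (possibly empty when i = j).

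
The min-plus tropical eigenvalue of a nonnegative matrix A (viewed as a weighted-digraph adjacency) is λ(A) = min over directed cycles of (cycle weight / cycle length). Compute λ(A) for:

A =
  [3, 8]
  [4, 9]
λ(A) = 3

Enumerate directed cycles and compute their means (weight / length). Sample:
  cycle 0 → 0: weight = 3, length = 1, mean = 3/1 ≈ 3.000
  cycle 1 → 1: weight = 9, length = 1, mean = 9/1 ≈ 9.000
  cycle 0 → 1 → 0: weight = 12, length = 2, mean = 12/2 ≈ 6.000
  cycle 1 → 0 → 1: weight = 12, length = 2, mean = 12/2 ≈ 6.000
Minimum mean = 3.000, attained e.g. along the cycle 0 → 0 with weight 3 and length 1. So λ(A) = 3/1 = 3.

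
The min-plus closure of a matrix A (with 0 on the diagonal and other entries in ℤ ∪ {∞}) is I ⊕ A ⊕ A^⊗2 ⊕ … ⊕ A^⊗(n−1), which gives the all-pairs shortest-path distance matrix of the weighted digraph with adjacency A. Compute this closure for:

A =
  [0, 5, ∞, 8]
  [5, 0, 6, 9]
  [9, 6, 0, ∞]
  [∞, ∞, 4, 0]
Closure =
  [0, 5, 11, 8]
  [5, 0, 6, 9]
  [9, 6, 0, 15]
  [13, 10, 4, 0]

This is the Floyd-Warshall all-pairs shortest-path computation. For each intermediate vertex k = 0, 1, …, 3, update dist[i][j] ← min(dist[i][j], dist[i][k] + dist[k][j]). The final matrix gives, for each (i, j), the minimum total weight of any directed path from i to j (possibly empty when i = j).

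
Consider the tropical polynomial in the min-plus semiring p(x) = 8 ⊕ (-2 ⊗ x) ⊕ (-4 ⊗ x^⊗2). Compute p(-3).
p(-3) = -10

A tropical monomial a ⊗ x^⊗i evaluates to a + i · x. Evaluating each term at x = -3:
  Term 0 contributes 8 + 0 · -3 = 8
  Term 1 contributes -2 + 1 · -3 = -5
  Term 2 contributes -4 + 2 · -3 = -10
p(-3) = ⊕ of these = min[8, -5, -10] = -10.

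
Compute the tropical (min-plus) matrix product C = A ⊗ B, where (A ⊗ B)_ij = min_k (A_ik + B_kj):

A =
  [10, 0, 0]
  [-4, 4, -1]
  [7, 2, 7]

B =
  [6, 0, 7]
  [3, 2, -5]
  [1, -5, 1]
A ⊗ B =
  [1, -5, -5]
  [0, -6, -1]
  [5, 2, -3]

Apply the min-plus product entry-by-entry:
  C[0][0] = min over k of (A[0][0] + B[0][0] = 10 + 6 = 16, A[0][1] + B[1][0] = 0 + 3 = 3, A[0][2] + B[2][0] = 0 + 1 = 1) = 1 (attained at k = 2)
  C[0][1] = min over k of (A[0][0] + B[0][1] = 10 + 0 = 10, A[0][1] + B[1][1] = 0 + 2 = 2, A[0][2] + B[2][1] = 0 + -5 = -5) = -5 (attained at k = 2)
  C[0][2] = min over k of (A[0][0] + B[0][2] = 10 + 7 = 17, A[0][1] + B[1][2] = 0 + -5 = -5, A[0][2] + B[2][2] = 0 + 1 = 1) = -5 (attained at k = 1)
  C[1][0] = min over k of (A[1][0] + B[0][0] = -4 + 6 = 2, A[1][1] + B[1][0] = 4 + 3 = 7, A[1][2] + B[2][0] = -1 + 1 = 0) = 0 (attained at k = 2)
  C[1][1] = min over k of (A[1][0] + B[0][1] = -4 + 0 = -4, A[1][1] + B[1][1] = 4 + 2 = 6, A[1][2] + B[2][1] = -1 + -5 = -6) = -6 (attained at k = 2)
  C[1][2] = min over k of (A[1][0] + B[0][2] = -4 + 7 = 3, A[1][1] + B[1][2] = 4 + -5 = -1, A[1][2] + B[2][2] = -1 + 1 = 0) = -1 (attained at k = 1)
  C[2][0] = min over k of (A[2][0] + B[0][0] = 7 + 6 = 13, A[2][1] + B[1][0] = 2 + 3 = 5, A[2][2] + B[2][0] = 7 + 1 = 8) = 5 (attained at k = 1)
  C[2][1] = min over k of (A[2][0] + B[0][1] = 7 + 0 = 7, A[2][1] + B[1][1] = 2 + 2 = 4, A[2][2] + B[2][1] = 7 + -5 = 2) = 2 (attained at k = 2)
  C[2][2] = min over k of (A[2][0] + B[0][2] = 7 + 7 = 14, A[2][1] + B[1][2] = 2 + -5 = -3, A[2][2] + B[2][2] = 7 + 1 = 8) = -3 (attained at k = 1)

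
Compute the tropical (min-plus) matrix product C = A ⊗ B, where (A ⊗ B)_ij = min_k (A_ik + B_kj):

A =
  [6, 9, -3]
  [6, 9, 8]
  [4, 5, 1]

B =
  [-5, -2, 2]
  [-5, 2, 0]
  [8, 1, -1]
A ⊗ B =
  [1, -2, -4]
  [1, 4, 7]
  [-1, 2, 0]

Apply the min-plus product entry-by-entry:
  C[0][0] = min over k of (A[0][0] + B[0][0] = 6 + -5 = 1, A[0][1] + B[1][0] = 9 + -5 = 4, A[0][2] + B[2][0] = -3 + 8 = 5) = 1 (attained at k = 0)
  C[0][1] = min over k of (A[0][0] + B[0][1] = 6 + -2 = 4, A[0][1] + B[1][1] = 9 + 2 = 11, A[0][2] + B[2][1] = -3 + 1 = -2) = -2 (attained at k = 2)
  C[0][2] = min over k of (A[0][0] + B[0][2] = 6 + 2 = 8, A[0][1] + B[1][2] = 9 + 0 = 9, A[0][2] + B[2][2] = -3 + -1 = -4) = -4 (attained at k = 2)
  C[1][0] = min over k of (A[1][0] + B[0][0] = 6 + -5 = 1, A[1][1] + B[1][0] = 9 + -5 = 4, A[1][2] + B[2][0] = 8 + 8 = 16) = 1 (attained at k = 0)
  C[1][1] = min over k of (A[1][0] + B[0][1] = 6 + -2 = 4, A[1][1] + B[1][1] = 9 + 2 = 11, A[1][2] + B[2][1] = 8 + 1 = 9) = 4 (attained at k = 0)
  C[1][2] = min over k of (A[1][0] + B[0][2] = 6 + 2 = 8, A[1][1] + B[1][2] = 9 + 0 = 9, A[1][2] + B[2][2] = 8 + -1 = 7) = 7 (attained at k = 2)
  C[2][0] = min over k of (A[2][0] + B[0][0] = 4 + -5 = -1, A[2][1] + B[1][0] = 5 + -5 = 0, A[2][2] + B[2][0] = 1 + 8 = 9) = -1 (attained at k = 0)
  C[2][1] = min over k of (A[2][0] + B[0][1] = 4 + -2 = 2, A[2][1] + B[1][1] = 5 + 2 = 7, A[2][2] + B[2][1] = 1 + 1 = 2) = 2 (attained at k = 0)
  C[2][2] = min over k of (A[2][0] + B[0][2] = 4 + 2 = 6, A[2][1] + B[1][2] = 5 + 0 = 5, A[2][2] + B[2][2] = 1 + -1 = 0) = 0 (attained at k = 2)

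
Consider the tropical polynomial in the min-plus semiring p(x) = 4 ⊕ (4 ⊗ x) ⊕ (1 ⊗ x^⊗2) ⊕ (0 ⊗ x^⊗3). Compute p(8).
p(8) = 4

A tropical monomial a ⊗ x^⊗i evaluates to a + i · x. Evaluating each term at x = 8:
  Term 0 contributes 4 + 0 · 8 = 4
  Term 1 contributes 4 + 1 · 8 = 12
  Term 2 contributes 1 + 2 · 8 = 17
  Term 3 contributes 0 + 3 · 8 = 24
p(8) = ⊕ of these = min[4, 12, 17, 24] = 4.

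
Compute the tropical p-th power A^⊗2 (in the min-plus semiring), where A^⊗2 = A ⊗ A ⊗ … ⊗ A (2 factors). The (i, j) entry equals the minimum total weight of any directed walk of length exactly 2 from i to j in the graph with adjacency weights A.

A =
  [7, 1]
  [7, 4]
A^⊗2 =
  [8, 5]
  [11, 8]

Each entry (A^⊗2)_ij equals the minimum over all length-2 walks i = v_0 → v_1 → … → v_2 = j of Σ_t A[v_t][v_{t+1}]. For example, for (i, j) = (0, 1) we minimise over 2 possible intermediate vertex sequences; the minimum is 5, attained along the walk 0 → 1 → 1.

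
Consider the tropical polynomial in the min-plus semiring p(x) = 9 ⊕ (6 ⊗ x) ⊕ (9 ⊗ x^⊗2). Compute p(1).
p(1) = 7

A tropical monomial a ⊗ x^⊗i evaluates to a + i · x. Evaluating each term at x = 1:
  Term 0 contributes 9 + 0 · 1 = 9
  Term 1 contributes 6 + 1 · 1 = 7
  Term 2 contributes 9 + 2 · 1 = 11
p(1) = ⊕ of these = min[9, 7, 11] = 7.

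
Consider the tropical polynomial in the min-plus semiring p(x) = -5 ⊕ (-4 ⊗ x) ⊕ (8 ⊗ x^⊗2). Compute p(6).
p(6) = -5

A tropical monomial a ⊗ x^⊗i evaluates to a + i · x. Evaluating each term at x = 6:
  Term 0 contributes -5 + 0 · 6 = -5
  Term 1 contributes -4 + 1 · 6 = 2
  Term 2 contributes 8 + 2 · 6 = 20
p(6) = ⊕ of these = min[-5, 2, 20] = -5.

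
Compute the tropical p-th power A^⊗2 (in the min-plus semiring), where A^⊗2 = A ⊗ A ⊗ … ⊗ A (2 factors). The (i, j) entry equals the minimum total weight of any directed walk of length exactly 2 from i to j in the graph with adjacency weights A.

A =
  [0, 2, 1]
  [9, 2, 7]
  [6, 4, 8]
A^⊗2 =
  [0, 2, 1]
  [9, 4, 9]
  [6, 6, 7]

Each entry (A^⊗2)_ij equals the minimum over all length-2 walks i = v_0 → v_1 → … → v_2 = j of Σ_t A[v_t][v_{t+1}]. For example, for (i, j) = (0, 2) we minimise over 3 possible intermediate vertex sequences; the minimum is 1, attained along the walk 0 → 0 → 2.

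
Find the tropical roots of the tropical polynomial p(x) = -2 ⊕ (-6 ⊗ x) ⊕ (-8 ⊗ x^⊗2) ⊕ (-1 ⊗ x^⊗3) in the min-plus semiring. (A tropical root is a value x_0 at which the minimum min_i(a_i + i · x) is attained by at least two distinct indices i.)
Roots: {-7, 2, 4}

Each tropical root is a break point of the lower envelope of the lines y = a_i + i · x (there are 4 lines, with slopes 0, 1, ..., 3). Only the lines that attain the minimum somewhere contribute to roots; other lines are dominated. Here the surviving (envelope) indices are i = 3, i = 2, i = 1, i = 0.
Intersections between consecutive envelope lines give the roots: for adjacent envelope indices i < j the intersection is x = (a_i − a_j) / (j − i). Reading off the sorted break points: {-7, 2, 4}.
Verification: at each break x_0, at least two indices attain the minimum of min_i(a_i + i · x_0).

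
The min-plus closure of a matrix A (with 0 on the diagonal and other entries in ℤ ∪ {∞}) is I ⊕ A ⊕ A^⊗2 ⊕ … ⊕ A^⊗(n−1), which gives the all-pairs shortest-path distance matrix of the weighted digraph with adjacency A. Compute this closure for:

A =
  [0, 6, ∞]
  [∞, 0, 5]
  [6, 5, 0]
Closure =
  [0, 6, 11]
  [11, 0, 5]
  [6, 5, 0]

This is the Floyd-Warshall all-pairs shortest-path computation. For each intermediate vertex k = 0, 1, …, 2, update dist[i][j] ← min(dist[i][j], dist[i][k] + dist[k][j]). The final matrix gives, for each (i, j), the minimum total weight of any directed path from i to j (possibly empty when i = j).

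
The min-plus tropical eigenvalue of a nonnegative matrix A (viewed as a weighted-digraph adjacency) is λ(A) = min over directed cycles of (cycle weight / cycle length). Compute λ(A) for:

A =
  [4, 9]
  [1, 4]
λ(A) = 4

Enumerate directed cycles and compute their means (weight / length). Sample:
  cycle 0 → 0: weight = 4, length = 1, mean = 4/1 ≈ 4.000
  cycle 1 → 1: weight = 4, length = 1, mean = 4/1 ≈ 4.000
  cycle 0 → 1 → 0: weight = 10, length = 2, mean = 10/2 ≈ 5.000
  cycle 1 → 0 → 1: weight = 10, length = 2, mean = 10/2 ≈ 5.000
Minimum mean = 4.000, attained e.g. along the cycle 0 → 0 with weight 4 and length 1. So λ(A) = 4/1 = 4.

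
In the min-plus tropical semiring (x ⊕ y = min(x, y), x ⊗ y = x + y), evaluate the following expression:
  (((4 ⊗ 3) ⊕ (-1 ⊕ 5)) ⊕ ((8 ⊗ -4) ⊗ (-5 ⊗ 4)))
(((4 ⊗ 3) ⊕ (-1 ⊕ 5)) ⊕ ((8 ⊗ -4) ⊗ (-5 ⊗ 4))) = -1

Expand innermost to outermost. Recall ⊕ takes the minimum of its arguments and ⊗ takes their sum. Working out the expression (((4 ⊗ 3) ⊕ (-1 ⊕ 5)) ⊕ ((8 ⊗ -4) ⊗ (-5 ⊗ 4))) gives -1.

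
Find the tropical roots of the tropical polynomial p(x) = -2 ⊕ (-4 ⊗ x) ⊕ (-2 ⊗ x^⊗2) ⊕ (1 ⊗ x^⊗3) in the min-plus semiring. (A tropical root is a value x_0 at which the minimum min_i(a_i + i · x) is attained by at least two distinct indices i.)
Roots: {-3, -2, 2}

Each tropical root is a break point of the lower envelope of the lines y = a_i + i · x (there are 4 lines, with slopes 0, 1, ..., 3). Only the lines that attain the minimum somewhere contribute to roots; other lines are dominated. Here the surviving (envelope) indices are i = 3, i = 2, i = 1, i = 0.
Intersections between consecutive envelope lines give the roots: for adjacent envelope indices i < j the intersection is x = (a_i − a_j) / (j − i). Reading off the sorted break points: {-3, -2, 2}.
Verification: at each break x_0, at least two indices attain the minimum of min_i(a_i + i · x_0).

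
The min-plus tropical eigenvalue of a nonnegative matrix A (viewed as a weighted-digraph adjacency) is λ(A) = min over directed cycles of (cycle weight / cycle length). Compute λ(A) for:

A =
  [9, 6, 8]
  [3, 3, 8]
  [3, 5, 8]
λ(A) = 3

Enumerate directed cycles and compute their means (weight / length). Sample:
  cycle 0 → 0: weight = 9, length = 1, mean = 9/1 ≈ 9.000
  cycle 1 → 1: weight = 3, length = 1, mean = 3/1 ≈ 3.000
  cycle 2 → 2: weight = 8, length = 1, mean = 8/1 ≈ 8.000
  cycle 0 → 1 → 0: weight = 9, length = 2, mean = 9/2 ≈ 4.500
  cycle 0 → 2 → 0: weight = 11, length = 2, mean = 11/2 ≈ 5.500
  cycle 1 → 0 → 1: weight = 9, length = 2, mean = 9/2 ≈ 4.500
Minimum mean = 3.000, attained e.g. along the cycle 1 → 1 with weight 3 and length 1. So λ(A) = 3/1 = 3.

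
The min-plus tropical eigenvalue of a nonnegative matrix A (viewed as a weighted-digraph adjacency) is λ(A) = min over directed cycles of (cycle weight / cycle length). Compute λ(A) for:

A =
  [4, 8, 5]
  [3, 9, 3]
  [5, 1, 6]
λ(A) = 2

Enumerate directed cycles and compute their means (weight / length). Sample:
  cycle 0 → 0: weight = 4, length = 1, mean = 4/1 ≈ 4.000
  cycle 1 → 1: weight = 9, length = 1, mean = 9/1 ≈ 9.000
  cycle 2 → 2: weight = 6, length = 1, mean = 6/1 ≈ 6.000
  cycle 0 → 1 → 0: weight = 11, length = 2, mean = 11/2 ≈ 5.500
  cycle 0 → 2 → 0: weight = 10, length = 2, mean = 10/2 ≈ 5.000
  cycle 1 → 0 → 1: weight = 11, length = 2, mean = 11/2 ≈ 5.500
Minimum mean = 2.000, attained e.g. along the cycle 1 → 2 → 1 with weight 4 and length 2. So λ(A) = 4/2 = 2.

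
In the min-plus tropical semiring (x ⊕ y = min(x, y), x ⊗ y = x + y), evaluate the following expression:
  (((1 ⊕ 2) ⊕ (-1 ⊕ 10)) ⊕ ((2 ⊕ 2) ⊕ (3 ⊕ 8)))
(((1 ⊕ 2) ⊕ (-1 ⊕ 10)) ⊕ ((2 ⊕ 2) ⊕ (3 ⊕ 8))) = -1

Expand innermost to outermost. Recall ⊕ takes the minimum of its arguments and ⊗ takes their sum. Working out the expression (((1 ⊕ 2) ⊕ (-1 ⊕ 10)) ⊕ ((2 ⊕ 2) ⊕ (3 ⊕ 8))) gives -1.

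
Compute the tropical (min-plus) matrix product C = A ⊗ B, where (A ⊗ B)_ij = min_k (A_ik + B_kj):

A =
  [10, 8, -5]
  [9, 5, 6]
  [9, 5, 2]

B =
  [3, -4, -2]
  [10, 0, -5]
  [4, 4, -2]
A ⊗ B =
  [-1, -1, -7]
  [10, 5, 0]
  [6, 5, 0]

Apply the min-plus product entry-by-entry:
  C[0][0] = min over k of (A[0][0] + B[0][0] = 10 + 3 = 13, A[0][1] + B[1][0] = 8 + 10 = 18, A[0][2] + B[2][0] = -5 + 4 = -1) = -1 (attained at k = 2)
  C[0][1] = min over k of (A[0][0] + B[0][1] = 10 + -4 = 6, A[0][1] + B[1][1] = 8 + 0 = 8, A[0][2] + B[2][1] = -5 + 4 = -1) = -1 (attained at k = 2)
  C[0][2] = min over k of (A[0][0] + B[0][2] = 10 + -2 = 8, A[0][1] + B[1][2] = 8 + -5 = 3, A[0][2] + B[2][2] = -5 + -2 = -7) = -7 (attained at k = 2)
  C[1][0] = min over k of (A[1][0] + B[0][0] = 9 + 3 = 12, A[1][1] + B[1][0] = 5 + 10 = 15, A[1][2] + B[2][0] = 6 + 4 = 10) = 10 (attained at k = 2)
  C[1][1] = min over k of (A[1][0] + B[0][1] = 9 + -4 = 5, A[1][1] + B[1][1] = 5 + 0 = 5, A[1][2] + B[2][1] = 6 + 4 = 10) = 5 (attained at k = 0)
  C[1][2] = min over k of (A[1][0] + B[0][2] = 9 + -2 = 7, A[1][1] + B[1][2] = 5 + -5 = 0, A[1][2] + B[2][2] = 6 + -2 = 4) = 0 (attained at k = 1)
  C[2][0] = min over k of (A[2][0] + B[0][0] = 9 + 3 = 12, A[2][1] + B[1][0] = 5 + 10 = 15, A[2][2] + B[2][0] = 2 + 4 = 6) = 6 (attained at k = 2)
  C[2][1] = min over k of (A[2][0] + B[0][1] = 9 + -4 = 5, A[2][1] + B[1][1] = 5 + 0 = 5, A[2][2] + B[2][1] = 2 + 4 = 6) = 5 (attained at k = 0)
  C[2][2] = min over k of (A[2][0] + B[0][2] = 9 + -2 = 7, A[2][1] + B[1][2] = 5 + -5 = 0, A[2][2] + B[2][2] = 2 + -2 = 0) = 0 (attained at k = 1)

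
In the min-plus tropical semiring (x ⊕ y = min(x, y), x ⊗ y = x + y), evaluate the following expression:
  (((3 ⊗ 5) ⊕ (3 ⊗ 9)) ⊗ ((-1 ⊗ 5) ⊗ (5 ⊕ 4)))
(((3 ⊗ 5) ⊕ (3 ⊗ 9)) ⊗ ((-1 ⊗ 5) ⊗ (5 ⊕ 4))) = 16

Expand innermost to outermost. Recall ⊕ takes the minimum of its arguments and ⊗ takes their sum. Working out the expression (((3 ⊗ 5) ⊕ (3 ⊗ 9)) ⊗ ((-1 ⊗ 5) ⊗ (5 ⊕ 4))) gives 16.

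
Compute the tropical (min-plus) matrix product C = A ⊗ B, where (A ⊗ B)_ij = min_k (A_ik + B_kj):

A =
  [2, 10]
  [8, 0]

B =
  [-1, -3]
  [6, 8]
A ⊗ B =
  [1, -1]
  [6, 5]

Apply the min-plus product entry-by-entry:
  C[0][0] = min over k of (A[0][0] + B[0][0] = 2 + -1 = 1, A[0][1] + B[1][0] = 10 + 6 = 16) = 1 (attained at k = 0)
  C[0][1] = min over k of (A[0][0] + B[0][1] = 2 + -3 = -1, A[0][1] + B[1][1] = 10 + 8 = 18) = -1 (attained at k = 0)
  C[1][0] = min over k of (A[1][0] + B[0][0] = 8 + -1 = 7, A[1][1] + B[1][0] = 0 + 6 = 6) = 6 (attained at k = 1)
  C[1][1] = min over k of (A[1][0] + B[0][1] = 8 + -3 = 5, A[1][1] + B[1][1] = 0 + 8 = 8) = 5 (attained at k = 0)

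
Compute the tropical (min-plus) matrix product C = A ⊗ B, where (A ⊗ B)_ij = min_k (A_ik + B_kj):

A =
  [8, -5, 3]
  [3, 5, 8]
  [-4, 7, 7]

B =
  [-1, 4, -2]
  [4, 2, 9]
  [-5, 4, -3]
A ⊗ B =
  [-2, -3, 0]
  [2, 7, 1]
  [-5, 0, -6]

Apply the min-plus product entry-by-entry:
  C[0][0] = min over k of (A[0][0] + B[0][0] = 8 + -1 = 7, A[0][1] + B[1][0] = -5 + 4 = -1, A[0][2] + B[2][0] = 3 + -5 = -2) = -2 (attained at k = 2)
  C[0][1] = min over k of (A[0][0] + B[0][1] = 8 + 4 = 12, A[0][1] + B[1][1] = -5 + 2 = -3, A[0][2] + B[2][1] = 3 + 4 = 7) = -3 (attained at k = 1)
  C[0][2] = min over k of (A[0][0] + B[0][2] = 8 + -2 = 6, A[0][1] + B[1][2] = -5 + 9 = 4, A[0][2] + B[2][2] = 3 + -3 = 0) = 0 (attained at k = 2)
  C[1][0] = min over k of (A[1][0] + B[0][0] = 3 + -1 = 2, A[1][1] + B[1][0] = 5 + 4 = 9, A[1][2] + B[2][0] = 8 + -5 = 3) = 2 (attained at k = 0)
  C[1][1] = min over k of (A[1][0] + B[0][1] = 3 + 4 = 7, A[1][1] + B[1][1] = 5 + 2 = 7, A[1][2] + B[2][1] = 8 + 4 = 12) = 7 (attained at k = 0)
  C[1][2] = min over k of (A[1][0] + B[0][2] = 3 + -2 = 1, A[1][1] + B[1][2] = 5 + 9 = 14, A[1][2] + B[2][2] = 8 + -3 = 5) = 1 (attained at k = 0)
  C[2][0] = min over k of (A[2][0] + B[0][0] = -4 + -1 = -5, A[2][1] + B[1][0] = 7 + 4 = 11, A[2][2] + B[2][0] = 7 + -5 = 2) = -5 (attained at k = 0)
  C[2][1] = min over k of (A[2][0] + B[0][1] = -4 + 4 = 0, A[2][1] + B[1][1] = 7 + 2 = 9, A[2][2] + B[2][1] = 7 + 4 = 11) = 0 (attained at k = 0)
  C[2][2] = min over k of (A[2][0] + B[0][2] = -4 + -2 = -6, A[2][1] + B[1][2] = 7 + 9 = 16, A[2][2] + B[2][2] = 7 + -3 = 4) = -6 (attained at k = 0)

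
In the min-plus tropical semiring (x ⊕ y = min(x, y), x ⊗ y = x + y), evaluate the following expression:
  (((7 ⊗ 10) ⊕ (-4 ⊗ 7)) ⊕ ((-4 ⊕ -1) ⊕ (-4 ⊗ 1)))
(((7 ⊗ 10) ⊕ (-4 ⊗ 7)) ⊕ ((-4 ⊕ -1) ⊕ (-4 ⊗ 1))) = -4

Expand innermost to outermost. Recall ⊕ takes the minimum of its arguments and ⊗ takes their sum. Working out the expression (((7 ⊗ 10) ⊕ (-4 ⊗ 7)) ⊕ ((-4 ⊕ -1) ⊕ (-4 ⊗ 1))) gives -4.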